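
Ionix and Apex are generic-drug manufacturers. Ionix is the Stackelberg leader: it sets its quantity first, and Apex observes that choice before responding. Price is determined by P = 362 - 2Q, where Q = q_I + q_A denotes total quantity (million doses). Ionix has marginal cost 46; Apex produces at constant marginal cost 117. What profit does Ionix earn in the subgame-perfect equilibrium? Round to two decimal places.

9360.56

Solve by backward induction. Given q_I, the follower Apex maximises π_A = (362 - 2q_I - 2q_A)q_A - 117q_A.
∂π_A/∂q_A = 245 - 2q_I - 4q_A = 0 gives the reaction function q_A = (245 - 2q_I)/4.
The leader anticipates this reaction. Substituting into P = 362 - 2Q gives P = 479/2 - q_I, so π_I = (479/2 - q_I)q_I - 46q_I.
The leader's first-order condition 387/2 - 2q_I = 0 yields q_I = 387/4.
Then q_A = (245 - 2·(387/4))/4 = 103/8.
Price P = 362 - 2·(877/8) = 571/4.
Ionix's profit: (571/4 - 46)·(387/4) = 9360.5625.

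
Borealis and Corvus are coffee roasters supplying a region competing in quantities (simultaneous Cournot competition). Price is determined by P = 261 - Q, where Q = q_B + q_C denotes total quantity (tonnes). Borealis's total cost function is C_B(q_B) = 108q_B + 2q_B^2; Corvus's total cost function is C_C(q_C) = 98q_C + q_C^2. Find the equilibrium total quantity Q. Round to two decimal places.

Borealis's profit: π_B = (261 - Q)q_B - (108q_B + 2q_B²). Setting ∂π_B/∂q_B = 0: 153 - 6q_B - (q_C) = 0.
Corvus's first-order condition: 163 - 4q_C - (q_B) = 0.
Rearranging gives the reaction functions q_B = (153 - q_C)/6 and q_C = (163 - q_B)/4.
Solving the pair: q_B = 449/23, q_C = 825/23.
Total output Q = 449/23 + 825/23 = 1274/23.

55.39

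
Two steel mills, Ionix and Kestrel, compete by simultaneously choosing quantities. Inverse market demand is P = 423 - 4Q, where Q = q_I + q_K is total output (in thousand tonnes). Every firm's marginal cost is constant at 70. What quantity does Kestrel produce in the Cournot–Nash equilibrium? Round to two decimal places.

Each firm earns π_i = (423 - 4Q)q_i - 70q_i.
Setting ∂π_i/∂q_i = 0 with rivals' quantities fixed: 353 - 8q_i - 4q_j = 0.
With identical firms every q_j equals q_i, so q_j = q_i and 353 = 12q_i, giving q_i = 353/12.

29.42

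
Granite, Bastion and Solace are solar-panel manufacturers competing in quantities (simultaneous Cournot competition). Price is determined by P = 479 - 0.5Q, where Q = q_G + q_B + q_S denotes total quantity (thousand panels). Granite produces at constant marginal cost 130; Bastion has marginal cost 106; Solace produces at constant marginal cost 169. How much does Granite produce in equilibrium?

182

Granite's profit: π_G = (479 - 0.5Q)q_G - (130q_G). Setting ∂π_G/∂q_G = 0: 349 - q_G - (1/2)(q_B + q_S) = 0.
Bastion's profit: π_B = (479 - 0.5Q)q_B - (106q_B). Setting ∂π_B/∂q_B = 0: 373 - q_B - (1/2)(q_G + q_S) = 0.
Solace's first-order condition: 310 - q_S - (1/2)(q_G + q_B) = 0.
Adding the 3 conditions: 1032 − Q − Q = 0, i.e. Q = 516.
Back-substituting: q_G = (349 − 258)/(1/2) = 182, q_B = (373 − 258)/(1/2) = 230, q_S = (310 − 258)/(1/2) = 104.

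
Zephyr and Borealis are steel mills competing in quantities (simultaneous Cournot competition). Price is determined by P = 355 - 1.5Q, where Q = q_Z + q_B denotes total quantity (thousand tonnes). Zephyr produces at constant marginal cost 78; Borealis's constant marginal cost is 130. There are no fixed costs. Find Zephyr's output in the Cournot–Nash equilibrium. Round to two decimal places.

73.11

Zephyr's profit: π_Z = (355 - 1.5Q)q_Z - (78q_Z). Setting ∂π_Z/∂q_Z = 0: 277 - 3q_Z - (3/2)(q_B) = 0.
Borealis's profit: π_B = (355 - 1.5Q)q_B - (130q_B). Setting ∂π_B/∂q_B = 0: 225 - 3q_B - (3/2)(q_Z) = 0.
Best responses: q_Z = (277 - (3/2)q_B)/3, q_B = (225 - (3/2)q_Z)/3.
Solving the pair: q_Z = 658/9, q_B = 346/9.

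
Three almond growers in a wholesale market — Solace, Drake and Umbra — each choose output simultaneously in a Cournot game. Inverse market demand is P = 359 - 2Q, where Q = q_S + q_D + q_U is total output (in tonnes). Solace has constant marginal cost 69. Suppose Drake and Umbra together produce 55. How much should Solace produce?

With rivals' combined output fixed at 55, Solace's profit is π_S = (359 - 2·55 - 2q_S)q_S - (69q_S) = (249 - 2q_S)q_S - (69q_S).
∂π_S/∂q_S = 180 - 4q_S = 0, so q_S = 45.

45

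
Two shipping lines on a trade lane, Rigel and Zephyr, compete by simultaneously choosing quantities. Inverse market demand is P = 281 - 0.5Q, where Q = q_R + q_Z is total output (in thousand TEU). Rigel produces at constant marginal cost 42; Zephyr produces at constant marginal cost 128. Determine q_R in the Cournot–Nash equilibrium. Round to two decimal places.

Rigel's profit: π_R = (281 - 0.5Q)q_R - (42q_R). Setting ∂π_R/∂q_R = 0: 239 - q_R - (1/2)(q_Z) = 0.
Zephyr's first-order condition: 153 - q_Z - (1/2)(q_R) = 0.
Rearranging gives the reaction functions q_R = (239 - (1/2)q_Z) and q_Z = (153 - (1/2)q_R).
Substituting one into the other gives q_R = 650/3 and q_Z = 134/3.

216.67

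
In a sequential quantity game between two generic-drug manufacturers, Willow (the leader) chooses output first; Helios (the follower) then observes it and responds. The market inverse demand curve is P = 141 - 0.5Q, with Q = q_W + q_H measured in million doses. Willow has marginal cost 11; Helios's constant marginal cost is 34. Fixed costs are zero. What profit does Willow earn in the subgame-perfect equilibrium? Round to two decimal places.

5852.25

Solve by backward induction. Given q_W, the follower Helios maximises π_H = (141 - (1/2)q_W - (1/2)q_H)q_H - 34q_H.
Setting the follower's marginal profit to zero, 107 - (1/2)q_W - q_H = 0, i.e. q_H = (107 - (1/2)q_W).
Willow substitutes q_H(q_W) into its own profit: π_W = q_W(141 - (1/2)q_W - (107 - (1/2)q_W)/2) - 11q_W = (175/2 - (1/4)q_W)q_W - 11q_W.
Leader FOC: 153/2 - (1/2)q_W = 0, so q_W = 153.
Then q_H = (107 - (1/2)·153) = 61/2.
Price P = 141 - (1/2)·(367/2) = 197/4.
Willow's profit: (197/4 - 11)·153 = 5852.2500.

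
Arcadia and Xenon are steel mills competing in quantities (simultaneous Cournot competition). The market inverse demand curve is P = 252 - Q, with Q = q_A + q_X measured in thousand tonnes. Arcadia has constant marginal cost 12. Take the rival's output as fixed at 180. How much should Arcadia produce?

30

With the rival's output fixed at 180, Arcadia's profit is π_A = (252 - 180 - q_A)q_A - (12q_A) = (72 - q_A)q_A - (12q_A).
∂π_A/∂q_A = 60 - 2q_A = 0, so q_A = 30.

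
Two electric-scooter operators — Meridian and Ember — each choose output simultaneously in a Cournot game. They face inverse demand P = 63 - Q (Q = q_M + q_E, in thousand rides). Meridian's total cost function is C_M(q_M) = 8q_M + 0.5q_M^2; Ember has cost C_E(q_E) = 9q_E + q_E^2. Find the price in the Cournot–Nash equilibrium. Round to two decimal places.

38.18

Meridian's profit: π_M = (63 - Q)q_M - (8q_M + (1/2)q_M²). Setting ∂π_M/∂q_M = 0: 55 - 3q_M - (q_E) = 0.
Ember's profit: π_E = (63 - Q)q_E - (9q_E + q_E²). Setting ∂π_E/∂q_E = 0: 54 - 4q_E - (q_M) = 0.
Rearranging gives the reaction functions q_M = (55 - q_E)/3 and q_E = (54 - q_M)/4.
Substituting one into the other gives q_M = 166/11 and q_E = 107/11.
Total output Q = 273/11, so price P = 63 - 273/11 = 420/11.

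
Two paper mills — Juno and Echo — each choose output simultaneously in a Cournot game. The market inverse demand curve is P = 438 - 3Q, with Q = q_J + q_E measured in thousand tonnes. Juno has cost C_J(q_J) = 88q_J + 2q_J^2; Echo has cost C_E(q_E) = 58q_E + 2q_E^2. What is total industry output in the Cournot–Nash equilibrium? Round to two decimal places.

56.15

Juno's profit: π_J = (438 - 3Q)q_J - (88q_J + 2q_J²). Setting ∂π_J/∂q_J = 0: 350 - 10q_J - 3(q_E) = 0.
Echo's first-order condition: 380 - 10q_E - 3(q_J) = 0.
So q_J = (350 - 3q_E)/10 and q_E = (380 - 3q_J)/10.
Substituting one into the other gives q_J = 25.9341 and q_E = 30.2198.
Total output Q = 25.9341 + 30.2198 = 730/13.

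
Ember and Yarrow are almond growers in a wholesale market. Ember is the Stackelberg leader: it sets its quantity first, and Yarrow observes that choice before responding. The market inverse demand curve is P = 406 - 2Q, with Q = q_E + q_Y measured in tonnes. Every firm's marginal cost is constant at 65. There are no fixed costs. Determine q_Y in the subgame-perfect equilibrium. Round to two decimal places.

42.63

The follower Yarrow best-responds to any q_E: π_Y = (406 - 2Q)q_Y - 65q_Y.
Setting the follower's marginal profit to zero, 341 - 2q_E - 4q_Y = 0, i.e. q_Y = (341 - 2q_E)/4.
The leader anticipates this reaction. Substituting into P = 406 - 2Q gives P = 471/2 - q_E, so π_E = (471/2 - q_E)q_E - 65q_E.
Maximising: ∂π_E/∂q_E = 341/2 - 2q_E = 0, giving q_E = 341/4.
Then q_Y = (341 - 2·(341/4))/4 = 341/8.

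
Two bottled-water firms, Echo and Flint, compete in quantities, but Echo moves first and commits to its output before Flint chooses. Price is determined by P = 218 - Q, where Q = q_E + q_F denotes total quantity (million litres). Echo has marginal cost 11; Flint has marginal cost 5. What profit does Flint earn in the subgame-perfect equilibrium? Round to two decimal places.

3164.06

The follower Flint best-responds to any q_E: π_F = (218 - Q)q_F - 5q_F.
∂π_F/∂q_F = 213 - q_E - 2q_F = 0 gives the reaction function q_F = (213 - q_E)/2.
Echo substitutes q_F(q_E) into its own profit: π_E = q_E(218 - q_E - (213 - q_E)/2) - 11q_E = (223/2 - (1/2)q_E)q_E - 11q_E.
Leader FOC: 201/2 - q_E = 0, so q_E = 201/2.
Then q_F = (213 - 201/2)/2 = 225/4.
Price P = 218 - 627/4 = 245/4.
Flint's profit: (245/4 - 5)·(225/4) = 3164.0625.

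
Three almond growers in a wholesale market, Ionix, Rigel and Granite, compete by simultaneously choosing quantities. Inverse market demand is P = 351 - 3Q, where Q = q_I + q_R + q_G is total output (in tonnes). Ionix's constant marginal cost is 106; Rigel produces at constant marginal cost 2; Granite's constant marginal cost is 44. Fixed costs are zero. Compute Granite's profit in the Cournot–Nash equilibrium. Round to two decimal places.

2227.69

Ionix's profit: π_I = (351 - 3Q)q_I - (106q_I). Setting ∂π_I/∂q_I = 0: 245 - 6q_I - 3(q_R + q_G) = 0.
Rigel's profit: π_R = (351 - 3Q)q_R - (2q_R). Setting ∂π_R/∂q_R = 0: 349 - 6q_R - 3(q_I + q_G) = 0.
Granite's first-order condition: 307 - 6q_G - 3(q_I + q_R) = 0.
Summing all 3 equations gives 901 − 12Q = 0, hence Q = 901/12.
Back-substituting: q_I = (245 − 901/4)/3 = 79/12, q_R = (349 − 901/4)/3 = 165/4, q_G = (307 − 901/4)/3 = 109/4.
Price P = 351 - 3·(901/12) = 503/4.
Granite's profit: (503/4 - 44)·(109/4) = 2227.6875.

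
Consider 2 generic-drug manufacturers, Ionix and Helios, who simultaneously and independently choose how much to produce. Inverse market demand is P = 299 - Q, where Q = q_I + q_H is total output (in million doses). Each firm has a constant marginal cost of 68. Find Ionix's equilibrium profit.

5929

A representative firm's profit is π_i = q_i(299 - Q) - 68q_i.
First-order condition (treating rivals' output as given): 231 - 2q_i - q_j = 0.
By symmetry each firm produces the same amount; substituting q_j = q_i yields q_i = 231/3 = 77.
Price P = 299 - 154 = 145.
Ionix's profit: (145 - 68)·77 = 5929.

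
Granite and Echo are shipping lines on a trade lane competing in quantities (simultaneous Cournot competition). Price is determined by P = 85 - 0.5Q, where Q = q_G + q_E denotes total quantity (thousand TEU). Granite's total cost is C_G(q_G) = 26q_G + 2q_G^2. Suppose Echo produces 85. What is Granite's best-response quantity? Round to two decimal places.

3.30

With the rival's output fixed at 85, Granite's profit is π_G = (85 - (1/2)·85 - (1/2)q_G)q_G - (26q_G + 2q_G²) = (85/2 - (1/2)q_G)q_G - (26q_G + 2q_G²).
∂π_G/∂q_G = 33/2 - 5q_G = 0, so q_G = 33/10.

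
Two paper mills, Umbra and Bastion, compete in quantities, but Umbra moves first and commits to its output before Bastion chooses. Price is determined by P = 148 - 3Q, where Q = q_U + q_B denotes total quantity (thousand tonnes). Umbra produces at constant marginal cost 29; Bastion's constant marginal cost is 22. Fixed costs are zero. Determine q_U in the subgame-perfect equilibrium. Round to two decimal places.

18.67

The follower Bastion best-responds to any q_U: π_B = (148 - 3Q)q_B - 22q_B.
Setting the follower's marginal profit to zero, 126 - 3q_U - 6q_B = 0, i.e. q_B = (126 - 3q_U)/6.
The leader anticipates this reaction. Substituting into P = 148 - 3Q gives P = 85 - (3/2)q_U, so π_U = (85 - (3/2)q_U)q_U - 29q_U.
Leader FOC: 56 - 3q_U = 0, so q_U = 56/3.
Then q_B = (126 - 3·(56/3))/6 = 35/3.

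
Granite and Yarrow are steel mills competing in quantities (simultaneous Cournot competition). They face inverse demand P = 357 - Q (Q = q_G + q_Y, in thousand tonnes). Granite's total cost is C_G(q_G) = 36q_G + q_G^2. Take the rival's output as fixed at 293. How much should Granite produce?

7

With the rival's output fixed at 293, Granite's profit is π_G = (357 - 293 - q_G)q_G - (36q_G + q_G²) = (64 - q_G)q_G - (36q_G + q_G²).
∂π_G/∂q_G = 28 - 4q_G = 0, so q_G = 7.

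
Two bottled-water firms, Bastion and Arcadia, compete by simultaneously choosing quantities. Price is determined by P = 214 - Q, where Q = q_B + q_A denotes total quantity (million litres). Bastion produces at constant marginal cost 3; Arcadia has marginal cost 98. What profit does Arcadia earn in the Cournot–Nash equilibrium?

49

Bastion's profit: π_B = (214 - Q)q_B - (3q_B). Setting ∂π_B/∂q_B = 0: 211 - 2q_B - (q_A) = 0.
Arcadia's profit: π_A = (214 - Q)q_A - (98q_A). Setting ∂π_A/∂q_A = 0: 116 - 2q_A - (q_B) = 0.
So q_B = (211 - q_A)/2 and q_A = (116 - q_B)/2.
Solving the pair: q_B = 102, q_A = 7.
Price P = 214 - 109 = 105.
Arcadia's profit: (105 - 98)·7 = 49.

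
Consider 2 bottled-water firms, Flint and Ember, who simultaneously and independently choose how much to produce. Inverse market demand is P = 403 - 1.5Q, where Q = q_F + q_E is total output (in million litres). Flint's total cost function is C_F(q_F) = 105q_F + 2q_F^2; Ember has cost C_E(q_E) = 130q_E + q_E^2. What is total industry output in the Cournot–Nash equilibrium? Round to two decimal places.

Flint's profit: π_F = (403 - 1.5Q)q_F - (105q_F + 2q_F²). Setting ∂π_F/∂q_F = 0: 298 - 7q_F - (3/2)(q_E) = 0.
Ember's profit: π_E = (403 - 1.5Q)q_E - (130q_E + q_E²). Setting ∂π_E/∂q_E = 0: 273 - 5q_E - (3/2)(q_F) = 0.
Rearranging gives the reaction functions q_F = (298 - (3/2)q_E)/7 and q_E = (273 - (3/2)q_F)/5.
Solving the pair: q_F = 32.9924, q_E = 44.7023.
Total output Q = 32.9924 + 44.7023 = 77.6947.

77.69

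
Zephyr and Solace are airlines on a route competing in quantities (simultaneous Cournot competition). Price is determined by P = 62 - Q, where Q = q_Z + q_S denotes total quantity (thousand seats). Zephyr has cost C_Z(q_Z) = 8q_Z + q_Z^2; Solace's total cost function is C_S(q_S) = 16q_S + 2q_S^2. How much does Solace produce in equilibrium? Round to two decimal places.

5.65

Zephyr's profit: π_Z = (62 - Q)q_Z - (8q_Z + q_Z²). Setting ∂π_Z/∂q_Z = 0: 54 - 4q_Z - (q_S) = 0.
Solace's profit: π_S = (62 - Q)q_S - (16q_S + 2q_S²). Setting ∂π_S/∂q_S = 0: 46 - 6q_S - (q_Z) = 0.
Rearranging gives the reaction functions q_Z = (54 - q_S)/4 and q_S = (46 - q_Z)/6.
Solving the pair: q_Z = 278/23, q_S = 130/23.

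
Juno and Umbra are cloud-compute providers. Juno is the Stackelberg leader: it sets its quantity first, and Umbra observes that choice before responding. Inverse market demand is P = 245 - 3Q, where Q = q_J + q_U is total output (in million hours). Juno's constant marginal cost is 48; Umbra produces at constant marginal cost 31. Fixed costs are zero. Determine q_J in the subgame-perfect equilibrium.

30

The follower Umbra best-responds to any q_J: π_U = (245 - 3Q)q_U - 31q_U.
Follower FOC: 214 - 3q_J - 6q_U = 0, so q_U(q_J) = (214 - 3q_J)/6.
Juno substitutes q_U(q_J) into its own profit: π_J = q_J(245 - 3q_J - (214 - 3q_J)/2) - 48q_J = (138 - (3/2)q_J)q_J - 48q_J.
Leader FOC: 90 - 3q_J = 0, so q_J = 30.
Then q_U = (214 - 3·30)/6 = 62/3.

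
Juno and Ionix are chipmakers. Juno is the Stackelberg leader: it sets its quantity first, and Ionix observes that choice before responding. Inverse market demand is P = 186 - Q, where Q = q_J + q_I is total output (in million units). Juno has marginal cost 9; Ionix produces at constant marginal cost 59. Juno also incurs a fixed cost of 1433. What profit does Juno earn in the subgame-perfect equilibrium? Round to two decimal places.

Solve by backward induction. Given q_J, the follower Ionix maximises π_I = (186 - q_J - q_I)q_I - 59q_I.
Follower FOC: 127 - q_J - 2q_I = 0, so q_I(q_J) = (127 - q_J)/2.
Juno substitutes q_I(q_J) into its own profit: π_J = q_J(186 - q_J - (127 - q_J)/2) - 9q_J = (245/2 - (1/2)q_J)q_J - 9q_J.
Leader FOC: 227/2 - q_J = 0, so q_J = 227/2.
Then q_I = (127 - 227/2)/2 = 27/4.
Price P = 186 - 481/4 = 263/4.
Juno's profit: (263/4 - 9)·(227/2) - 1433 = 5008.1250.

5008.13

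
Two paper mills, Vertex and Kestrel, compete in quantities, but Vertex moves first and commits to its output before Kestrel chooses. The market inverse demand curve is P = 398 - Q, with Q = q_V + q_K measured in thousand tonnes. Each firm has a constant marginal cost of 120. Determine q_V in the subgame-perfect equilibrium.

139

The follower Kestrel best-responds to any q_V: π_K = (398 - Q)q_K - 120q_K.
Setting the follower's marginal profit to zero, 278 - q_V - 2q_K = 0, i.e. q_K = (278 - q_V)/2.
The leader anticipates this reaction. Substituting into P = 398 - Q gives P = 259 - (1/2)q_V, so π_V = (259 - (1/2)q_V)q_V - 120q_V.
Leader FOC: 139 - q_V = 0, so q_V = 139.
Then q_K = (278 - 139)/2 = 139/2.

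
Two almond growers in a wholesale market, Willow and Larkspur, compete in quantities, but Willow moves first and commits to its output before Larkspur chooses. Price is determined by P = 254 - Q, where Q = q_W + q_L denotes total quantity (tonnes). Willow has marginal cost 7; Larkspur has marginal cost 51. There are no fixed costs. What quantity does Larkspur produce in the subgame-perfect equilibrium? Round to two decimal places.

The follower Larkspur best-responds to any q_W: π_L = (254 - Q)q_L - 51q_L.
∂π_L/∂q_L = 203 - q_W - 2q_L = 0 gives the reaction function q_L = (203 - q_W)/2.
The leader anticipates this reaction. Substituting into P = 254 - Q gives P = 305/2 - (1/2)q_W, so π_W = (305/2 - (1/2)q_W)q_W - 7q_W.
Maximising: ∂π_W/∂q_W = 291/2 - q_W = 0, giving q_W = 291/2.
Then q_L = (203 - 291/2)/2 = 115/4.

28.75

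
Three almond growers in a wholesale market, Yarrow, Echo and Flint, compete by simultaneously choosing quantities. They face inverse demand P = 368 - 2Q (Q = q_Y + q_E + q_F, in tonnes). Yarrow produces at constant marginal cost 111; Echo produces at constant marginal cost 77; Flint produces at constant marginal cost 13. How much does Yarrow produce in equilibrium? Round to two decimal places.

Yarrow's profit: π_Y = (368 - 2Q)q_Y - (111q_Y). Setting ∂π_Y/∂q_Y = 0: 257 - 4q_Y - 2(q_E + q_F) = 0.
Echo's profit: π_E = (368 - 2Q)q_E - (77q_E). Setting ∂π_E/∂q_E = 0: 291 - 4q_E - 2(q_Y + q_F) = 0.
Flint's first-order condition: 355 - 4q_F - 2(q_Y + q_E) = 0.
Adding the 3 conditions: 903 − 4Q − 4Q = 0, i.e. Q = 903/8.
Back-substituting: q_Y = (257 − 903/4)/2 = 125/8, q_E = (291 − 903/4)/2 = 261/8, q_F = (355 − 903/4)/2 = 517/8.

15.63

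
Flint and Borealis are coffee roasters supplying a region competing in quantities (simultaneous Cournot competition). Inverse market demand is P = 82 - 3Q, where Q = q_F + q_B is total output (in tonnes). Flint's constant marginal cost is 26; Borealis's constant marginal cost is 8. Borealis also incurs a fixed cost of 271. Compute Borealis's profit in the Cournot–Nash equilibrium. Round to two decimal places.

42.48

Flint's profit: π_F = (82 - 3Q)q_F - (26q_F). Setting ∂π_F/∂q_F = 0: 56 - 6q_F - 3(q_B) = 0.
Borealis's profit: π_B = (82 - 3Q)q_B - (8q_B). Setting ∂π_B/∂q_B = 0: 74 - 6q_B - 3(q_F) = 0.
So q_F = (56 - 3q_B)/6 and q_B = (74 - 3q_F)/6.
Substituting one into the other gives q_F = 38/9 and q_B = 92/9.
Price P = 82 - 3·(130/9) = 116/3.
Borealis's profit: (116/3 - 8)·(92/9) - 271 = 1147/27.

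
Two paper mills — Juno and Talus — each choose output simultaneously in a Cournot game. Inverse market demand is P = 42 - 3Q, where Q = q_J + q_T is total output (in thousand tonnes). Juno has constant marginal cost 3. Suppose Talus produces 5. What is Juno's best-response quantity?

With the rival's output fixed at 5, Juno's profit is π_J = (42 - 3·5 - 3q_J)q_J - (3q_J) = (27 - 3q_J)q_J - (3q_J).
∂π_J/∂q_J = 24 - 6q_J = 0, so q_J = 4.

4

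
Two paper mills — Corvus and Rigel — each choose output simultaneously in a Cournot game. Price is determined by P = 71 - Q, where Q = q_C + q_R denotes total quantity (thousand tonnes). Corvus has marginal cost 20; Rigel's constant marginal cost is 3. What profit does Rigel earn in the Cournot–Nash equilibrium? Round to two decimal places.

Corvus's profit: π_C = (71 - Q)q_C - (20q_C). Setting ∂π_C/∂q_C = 0: 51 - 2q_C - (q_R) = 0.
Rigel's first-order condition: 68 - 2q_R - (q_C) = 0.
Rearranging gives the reaction functions q_C = (51 - q_R)/2 and q_R = (68 - q_C)/2.
Substituting one into the other gives q_C = 34/3 and q_R = 85/3.
Price P = 71 - 119/3 = 94/3.
Rigel's profit: (94/3 - 3)·(85/3) = 802.7778.

802.78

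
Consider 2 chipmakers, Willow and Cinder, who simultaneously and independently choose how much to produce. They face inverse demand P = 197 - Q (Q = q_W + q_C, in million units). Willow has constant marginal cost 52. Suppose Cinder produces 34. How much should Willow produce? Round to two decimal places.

With the rival's output fixed at 34, Willow's profit is π_W = (197 - 34 - q_W)q_W - (52q_W) = (163 - q_W)q_W - (52q_W).
∂π_W/∂q_W = 111 - 2q_W = 0, so q_W = 111/2.

55.50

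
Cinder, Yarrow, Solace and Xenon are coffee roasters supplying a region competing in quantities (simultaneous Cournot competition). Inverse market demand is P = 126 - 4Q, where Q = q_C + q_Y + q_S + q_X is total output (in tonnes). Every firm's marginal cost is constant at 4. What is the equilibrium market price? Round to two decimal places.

Each firm earns π_i = (126 - 4Q)q_i - 4q_i.
Setting ∂π_i/∂q_i = 0 with rivals' quantities fixed: 122 - 8q_i - 4·Σ_{j≠i} q_j = 0.
With identical firms every q_j equals q_i, so Σ_{j≠i} q_j = 3q_i and 122 = 20q_i, giving q_i = 61/10.
Total output Q = 122/5, so price P = 126 - 4·(122/5) = 142/5.

28.40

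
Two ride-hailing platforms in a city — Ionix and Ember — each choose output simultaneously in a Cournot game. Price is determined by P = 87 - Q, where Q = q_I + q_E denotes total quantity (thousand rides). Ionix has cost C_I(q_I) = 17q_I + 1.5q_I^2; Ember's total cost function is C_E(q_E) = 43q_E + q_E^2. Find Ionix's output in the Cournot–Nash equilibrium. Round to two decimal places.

Ionix's profit: π_I = (87 - Q)q_I - (17q_I + (3/2)q_I²). Setting ∂π_I/∂q_I = 0: 70 - 5q_I - (q_E) = 0.
Ember's first-order condition: 44 - 4q_E - (q_I) = 0.
Rearranging gives the reaction functions q_I = (70 - q_E)/5 and q_E = (44 - q_I)/4.
Solving the pair: q_I = 236/19, q_E = 150/19.

12.42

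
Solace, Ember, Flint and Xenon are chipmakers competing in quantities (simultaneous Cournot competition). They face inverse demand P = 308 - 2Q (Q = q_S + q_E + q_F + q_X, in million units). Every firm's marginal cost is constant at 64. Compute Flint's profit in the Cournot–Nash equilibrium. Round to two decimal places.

1190.72

A representative firm's profit is π_i = q_i(308 - 2Q) - 64q_i.
First-order condition (treating rivals' output as given): 244 - 4q_i - 2·Σ_{j≠i} q_j = 0.
By symmetry each firm produces the same amount; substituting Σ_{j≠i} q_j = 3q_i yields q_i = 244/10 = 122/5.
Price P = 308 - 2·(488/5) = 564/5.
Flint's profit: (564/5 - 64)·(122/5) = 1190.7200.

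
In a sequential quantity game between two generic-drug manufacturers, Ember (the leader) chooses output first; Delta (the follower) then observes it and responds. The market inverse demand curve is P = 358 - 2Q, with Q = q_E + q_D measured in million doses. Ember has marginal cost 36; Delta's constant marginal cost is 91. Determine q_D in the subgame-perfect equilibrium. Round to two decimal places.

19.63

The follower Delta best-responds to any q_E: π_D = (358 - 2Q)q_D - 91q_D.
Follower FOC: 267 - 2q_E - 4q_D = 0, so q_D(q_E) = (267 - 2q_E)/4.
Ember substitutes q_D(q_E) into its own profit: π_E = q_E(358 - 2q_E - (267 - 2q_E)/2) - 36q_E = (449/2 - q_E)q_E - 36q_E.
Maximising: ∂π_E/∂q_E = 377/2 - 2q_E = 0, giving q_E = 377/4.
Then q_D = (267 - 2·(377/4))/4 = 157/8.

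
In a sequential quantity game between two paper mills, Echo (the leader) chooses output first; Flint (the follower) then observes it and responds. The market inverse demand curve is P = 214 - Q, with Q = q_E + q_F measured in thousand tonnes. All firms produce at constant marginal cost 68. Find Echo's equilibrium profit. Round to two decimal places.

The follower Flint best-responds to any q_E: π_F = (214 - Q)q_F - 68q_F.
Follower FOC: 146 - q_E - 2q_F = 0, so q_F(q_E) = (146 - q_E)/2.
The leader anticipates this reaction. Substituting into P = 214 - Q gives P = 141 - (1/2)q_E, so π_E = (141 - (1/2)q_E)q_E - 68q_E.
Maximising: ∂π_E/∂q_E = 73 - q_E = 0, giving q_E = 73.
Then q_F = (146 - 73)/2 = 73/2.
Price P = 214 - 219/2 = 209/2.
Echo's profit: (209/2 - 68)·73 = 2664.5000.

2664.50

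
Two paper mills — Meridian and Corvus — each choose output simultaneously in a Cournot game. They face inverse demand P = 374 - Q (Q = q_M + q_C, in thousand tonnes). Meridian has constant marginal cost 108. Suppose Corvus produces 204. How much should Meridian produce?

31

With the rival's output fixed at 204, Meridian's profit is π_M = (374 - 204 - q_M)q_M - (108q_M) = (170 - q_M)q_M - (108q_M).
∂π_M/∂q_M = 62 - 2q_M = 0, so q_M = 31.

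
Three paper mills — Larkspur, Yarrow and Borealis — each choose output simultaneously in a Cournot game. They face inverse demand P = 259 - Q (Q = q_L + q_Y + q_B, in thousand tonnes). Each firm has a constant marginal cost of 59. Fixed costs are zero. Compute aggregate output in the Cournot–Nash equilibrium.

Each firm earns π_i = (259 - Q)q_i - 59q_i.
Setting ∂π_i/∂q_i = 0 with rivals' quantities fixed: 200 - 2q_i - Σ_{j≠i} q_j = 0.
By symmetry each firm produces the same amount; substituting Σ_{j≠i} q_j = 2q_i yields q_i = 200/4 = 50.
Total output Q = 50 + 50 + 50 = 150.

150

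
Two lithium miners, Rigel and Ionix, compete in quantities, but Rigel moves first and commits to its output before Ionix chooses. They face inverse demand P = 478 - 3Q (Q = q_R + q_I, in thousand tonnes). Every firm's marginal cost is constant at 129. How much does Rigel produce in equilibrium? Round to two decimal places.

Solve by backward induction. Given q_R, the follower Ionix maximises π_I = (478 - 3q_R - 3q_I)q_I - 129q_I.
Setting the follower's marginal profit to zero, 349 - 3q_R - 6q_I = 0, i.e. q_I = (349 - 3q_R)/6.
The leader anticipates this reaction. Substituting into P = 478 - 3Q gives P = 607/2 - (3/2)q_R, so π_R = (607/2 - (3/2)q_R)q_R - 129q_R.
Maximising: ∂π_R/∂q_R = 349/2 - 3q_R = 0, giving q_R = 349/6.
Then q_I = (349 - 3·(349/6))/6 = 349/12.

58.17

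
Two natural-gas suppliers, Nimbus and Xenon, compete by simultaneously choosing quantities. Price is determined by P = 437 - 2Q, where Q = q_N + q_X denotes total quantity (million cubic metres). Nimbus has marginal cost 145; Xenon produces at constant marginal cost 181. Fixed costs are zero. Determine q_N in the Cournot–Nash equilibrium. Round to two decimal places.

Nimbus's profit: π_N = (437 - 2Q)q_N - (145q_N). Setting ∂π_N/∂q_N = 0: 292 - 4q_N - 2(q_X) = 0.
Xenon's first-order condition: 256 - 4q_X - 2(q_N) = 0.
So q_N = (292 - 2q_X)/4 and q_X = (256 - 2q_N)/4.
Solving the pair: q_N = 164/3, q_X = 110/3.

54.67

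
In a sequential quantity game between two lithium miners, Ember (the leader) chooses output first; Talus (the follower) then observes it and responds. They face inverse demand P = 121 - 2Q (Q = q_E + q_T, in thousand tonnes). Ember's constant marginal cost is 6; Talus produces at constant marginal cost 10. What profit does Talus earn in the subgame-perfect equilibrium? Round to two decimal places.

331.53

The follower Talus best-responds to any q_E: π_T = (121 - 2Q)q_T - 10q_T.
Setting the follower's marginal profit to zero, 111 - 2q_E - 4q_T = 0, i.e. q_T = (111 - 2q_E)/4.
Ember substitutes q_T(q_E) into its own profit: π_E = q_E(121 - 2q_E - (111 - 2q_E)/2) - 6q_E = (131/2 - q_E)q_E - 6q_E.
Leader FOC: 119/2 - 2q_E = 0, so q_E = 119/4.
Then q_T = (111 - 2·(119/4))/4 = 103/8.
Price P = 121 - 2·(341/8) = 143/4.
Talus's profit: (143/4 - 10)·(103/8) = 331.5313.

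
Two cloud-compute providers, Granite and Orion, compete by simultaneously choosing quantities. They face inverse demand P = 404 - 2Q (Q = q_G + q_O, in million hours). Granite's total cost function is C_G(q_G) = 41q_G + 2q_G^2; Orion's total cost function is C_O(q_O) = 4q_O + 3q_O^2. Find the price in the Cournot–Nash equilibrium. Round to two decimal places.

264.42

Granite's profit: π_G = (404 - 2Q)q_G - (41q_G + 2q_G²). Setting ∂π_G/∂q_G = 0: 363 - 8q_G - 2(q_O) = 0.
Orion's first-order condition: 400 - 10q_O - 2(q_G) = 0.
So q_G = (363 - 2q_O)/8 and q_O = (400 - 2q_G)/10.
Solving the pair: q_G = 1415/38, q_O = 1237/38.
Total output Q = 1326/19, so price P = 404 - 2·(1326/19) = 264.4211.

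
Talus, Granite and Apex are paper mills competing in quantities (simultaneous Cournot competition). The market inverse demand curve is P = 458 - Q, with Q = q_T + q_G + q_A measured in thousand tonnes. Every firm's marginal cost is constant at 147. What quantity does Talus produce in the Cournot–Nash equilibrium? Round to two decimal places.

77.75

Each firm earns π_i = (458 - Q)q_i - 147q_i.
Setting ∂π_i/∂q_i = 0 with rivals' quantities fixed: 311 - 2q_i - Σ_{j≠i} q_j = 0.
With identical firms every q_j equals q_i, so Σ_{j≠i} q_j = 2q_i and 311 = 4q_i, giving q_i = 311/4.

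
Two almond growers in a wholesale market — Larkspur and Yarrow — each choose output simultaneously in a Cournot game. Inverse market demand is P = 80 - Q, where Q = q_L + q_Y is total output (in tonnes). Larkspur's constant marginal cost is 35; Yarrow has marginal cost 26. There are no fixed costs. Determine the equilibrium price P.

Larkspur's profit: π_L = (80 - Q)q_L - (35q_L). Setting ∂π_L/∂q_L = 0: 45 - 2q_L - (q_Y) = 0.
Yarrow's first-order condition: 54 - 2q_Y - (q_L) = 0.
Best responses: q_L = (45 - q_Y)/2, q_Y = (54 - q_L)/2.
Substituting one into the other gives q_L = 12 and q_Y = 21.
Total output Q = 33, so price P = 80 - 33 = 47.

47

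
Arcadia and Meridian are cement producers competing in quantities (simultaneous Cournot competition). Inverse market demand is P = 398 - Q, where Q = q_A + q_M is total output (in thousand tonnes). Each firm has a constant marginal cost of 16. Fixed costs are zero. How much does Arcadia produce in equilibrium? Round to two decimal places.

127.33

A representative firm's profit is π_i = q_i(398 - Q) - 16q_i.
Setting ∂π_i/∂q_i = 0 with rivals' quantities fixed: 382 - 2q_i - q_j = 0.
With identical firms every q_j equals q_i, so q_j = q_i and 382 = 3q_i, giving q_i = 382/3.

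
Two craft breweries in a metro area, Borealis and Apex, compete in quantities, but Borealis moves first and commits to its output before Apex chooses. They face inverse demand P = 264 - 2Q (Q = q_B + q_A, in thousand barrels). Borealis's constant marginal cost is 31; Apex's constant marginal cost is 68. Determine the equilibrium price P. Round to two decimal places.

98.50

Solve by backward induction. Given q_B, the follower Apex maximises π_A = (264 - 2q_B - 2q_A)q_A - 68q_A.
∂π_A/∂q_A = 196 - 2q_B - 4q_A = 0 gives the reaction function q_A = (196 - 2q_B)/4.
The leader anticipates this reaction. Substituting into P = 264 - 2Q gives P = 166 - q_B, so π_B = (166 - q_B)q_B - 31q_B.
The leader's first-order condition 135 - 2q_B = 0 yields q_B = 135/2.
Then q_A = (196 - 2·(135/2))/4 = 61/4.
Total output Q = 331/4, so price P = 264 - 2·(331/4) = 197/2.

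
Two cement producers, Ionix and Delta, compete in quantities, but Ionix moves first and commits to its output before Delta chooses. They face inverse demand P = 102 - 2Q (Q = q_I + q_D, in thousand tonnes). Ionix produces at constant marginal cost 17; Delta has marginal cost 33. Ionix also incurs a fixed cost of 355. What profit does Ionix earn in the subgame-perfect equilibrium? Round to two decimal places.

The follower Delta best-responds to any q_I: π_D = (102 - 2Q)q_D - 33q_D.
Setting the follower's marginal profit to zero, 69 - 2q_I - 4q_D = 0, i.e. q_D = (69 - 2q_I)/4.
The leader anticipates this reaction. Substituting into P = 102 - 2Q gives P = 135/2 - q_I, so π_I = (135/2 - q_I)q_I - 17q_I.
The leader's first-order condition 101/2 - 2q_I = 0 yields q_I = 101/4.
Then q_D = (69 - 2·(101/4))/4 = 37/8.
Price P = 102 - 2·(239/8) = 169/4.
Ionix's profit: (169/4 - 17)·(101/4) - 355 = 282.5625.

282.56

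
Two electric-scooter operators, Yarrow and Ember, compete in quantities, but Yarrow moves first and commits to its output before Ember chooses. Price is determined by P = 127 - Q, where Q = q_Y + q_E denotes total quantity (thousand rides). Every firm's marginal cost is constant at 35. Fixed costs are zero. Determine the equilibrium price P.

58

The follower Ember best-responds to any q_Y: π_E = (127 - Q)q_E - 35q_E.
Setting the follower's marginal profit to zero, 92 - q_Y - 2q_E = 0, i.e. q_E = (92 - q_Y)/2.
Yarrow substitutes q_E(q_Y) into its own profit: π_Y = q_Y(127 - q_Y - (92 - q_Y)/2) - 35q_Y = (81 - (1/2)q_Y)q_Y - 35q_Y.
Leader FOC: 46 - q_Y = 0, so q_Y = 46.
Then q_E = (92 - 46)/2 = 23.
Total output Q = 69, so price P = 127 - 69 = 58.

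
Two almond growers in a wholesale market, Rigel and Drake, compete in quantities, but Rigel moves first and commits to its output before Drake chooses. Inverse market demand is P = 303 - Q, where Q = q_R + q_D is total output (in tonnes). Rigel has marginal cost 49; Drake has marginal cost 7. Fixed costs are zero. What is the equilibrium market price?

The follower Drake best-responds to any q_R: π_D = (303 - Q)q_D - 7q_D.
∂π_D/∂q_D = 296 - q_R - 2q_D = 0 gives the reaction function q_D = (296 - q_R)/2.
The leader anticipates this reaction. Substituting into P = 303 - Q gives P = 155 - (1/2)q_R, so π_R = (155 - (1/2)q_R)q_R - 49q_R.
Leader FOC: 106 - q_R = 0, so q_R = 106.
Then q_D = (296 - 106)/2 = 95.
Total output Q = 201, so price P = 303 - 201 = 102.

102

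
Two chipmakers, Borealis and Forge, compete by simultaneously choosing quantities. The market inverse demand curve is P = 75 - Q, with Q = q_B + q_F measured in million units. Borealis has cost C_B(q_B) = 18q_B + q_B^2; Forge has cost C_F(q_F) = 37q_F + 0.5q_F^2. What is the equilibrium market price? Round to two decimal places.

Borealis's profit: π_B = (75 - Q)q_B - (18q_B + q_B²). Setting ∂π_B/∂q_B = 0: 57 - 4q_B - (q_F) = 0.
Forge's profit: π_F = (75 - Q)q_F - (37q_F + (1/2)q_F²). Setting ∂π_F/∂q_F = 0: 38 - 3q_F - (q_B) = 0.
Best responses: q_B = (57 - q_F)/4, q_F = (38 - q_B)/3.
Solving the pair: q_B = 133/11, q_F = 95/11.
Total output Q = 228/11, so price P = 75 - 228/11 = 597/11.

54.27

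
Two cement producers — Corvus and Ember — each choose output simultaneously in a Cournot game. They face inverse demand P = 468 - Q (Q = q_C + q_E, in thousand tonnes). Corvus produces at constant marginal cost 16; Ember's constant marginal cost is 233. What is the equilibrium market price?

239

Corvus's profit: π_C = (468 - Q)q_C - (16q_C). Setting ∂π_C/∂q_C = 0: 452 - 2q_C - (q_E) = 0.
Ember's first-order condition: 235 - 2q_E - (q_C) = 0.
So q_C = (452 - q_E)/2 and q_E = (235 - q_C)/2.
Substituting one into the other gives q_C = 223 and q_E = 6.
Total output Q = 229, so price P = 468 - 229 = 239.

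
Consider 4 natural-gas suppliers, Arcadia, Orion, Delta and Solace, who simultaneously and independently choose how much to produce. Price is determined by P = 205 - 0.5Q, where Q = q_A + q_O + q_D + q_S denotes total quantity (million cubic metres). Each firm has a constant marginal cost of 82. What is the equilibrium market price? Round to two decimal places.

A representative firm's profit is π_i = q_i(205 - 0.5Q) - 82q_i.
Setting ∂π_i/∂q_i = 0 with rivals' quantities fixed: 123 - q_i - (1/2)·Σ_{j≠i} q_j = 0.
By symmetry each firm produces the same amount; substituting Σ_{j≠i} q_j = 3q_i yields q_i = 123/(5/2) = 246/5.
Total output Q = 984/5, so price P = 205 - (1/2)·(984/5) = 533/5.

106.60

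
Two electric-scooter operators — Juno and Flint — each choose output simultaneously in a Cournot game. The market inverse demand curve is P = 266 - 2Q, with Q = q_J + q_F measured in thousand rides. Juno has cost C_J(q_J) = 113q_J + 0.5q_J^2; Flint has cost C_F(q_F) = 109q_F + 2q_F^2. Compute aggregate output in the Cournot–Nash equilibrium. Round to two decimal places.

Juno's profit: π_J = (266 - 2Q)q_J - (113q_J + (1/2)q_J²). Setting ∂π_J/∂q_J = 0: 153 - 5q_J - 2(q_F) = 0.
Flint's first-order condition: 157 - 8q_F - 2(q_J) = 0.
Rearranging gives the reaction functions q_J = (153 - 2q_F)/5 and q_F = (157 - 2q_J)/8.
Substituting one into the other gives q_J = 455/18 and q_F = 479/36.
Total output Q = 455/18 + 479/36 = 463/12.

38.58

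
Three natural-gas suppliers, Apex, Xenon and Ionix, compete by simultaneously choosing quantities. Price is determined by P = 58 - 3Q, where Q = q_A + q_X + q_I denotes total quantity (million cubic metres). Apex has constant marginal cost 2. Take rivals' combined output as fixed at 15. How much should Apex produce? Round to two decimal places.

With rivals' combined output fixed at 15, Apex's profit is π_A = (58 - 3·15 - 3q_A)q_A - (2q_A) = (13 - 3q_A)q_A - (2q_A).
∂π_A/∂q_A = 11 - 6q_A = 0, so q_A = 11/6.

1.83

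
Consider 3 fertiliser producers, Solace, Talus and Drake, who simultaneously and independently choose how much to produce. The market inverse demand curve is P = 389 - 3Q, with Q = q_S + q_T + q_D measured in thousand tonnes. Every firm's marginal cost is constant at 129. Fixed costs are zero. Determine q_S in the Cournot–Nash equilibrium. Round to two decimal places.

Each firm earns π_i = (389 - 3Q)q_i - 129q_i.
Setting ∂π_i/∂q_i = 0 with rivals' quantities fixed: 260 - 6q_i - 3·Σ_{j≠i} q_j = 0.
With identical firms every q_j equals q_i, so Σ_{j≠i} q_j = 2q_i and 260 = 12q_i, giving q_i = 65/3.

21.67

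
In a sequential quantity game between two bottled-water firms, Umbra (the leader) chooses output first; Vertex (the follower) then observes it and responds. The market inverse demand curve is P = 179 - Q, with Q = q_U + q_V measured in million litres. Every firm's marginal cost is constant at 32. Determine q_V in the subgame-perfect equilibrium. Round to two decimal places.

Solve by backward induction. Given q_U, the follower Vertex maximises π_V = (179 - q_U - q_V)q_V - 32q_V.
Follower FOC: 147 - q_U - 2q_V = 0, so q_V(q_U) = (147 - q_U)/2.
The leader anticipates this reaction. Substituting into P = 179 - Q gives P = 211/2 - (1/2)q_U, so π_U = (211/2 - (1/2)q_U)q_U - 32q_U.
Leader FOC: 147/2 - q_U = 0, so q_U = 147/2.
Then q_V = (147 - 147/2)/2 = 147/4.

36.75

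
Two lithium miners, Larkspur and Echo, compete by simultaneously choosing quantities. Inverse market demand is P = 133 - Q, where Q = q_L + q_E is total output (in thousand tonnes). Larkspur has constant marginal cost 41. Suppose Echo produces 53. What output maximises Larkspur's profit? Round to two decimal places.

With the rival's output fixed at 53, Larkspur's profit is π_L = (133 - 53 - q_L)q_L - (41q_L) = (80 - q_L)q_L - (41q_L).
∂π_L/∂q_L = 39 - 2q_L = 0, so q_L = 39/2.

19.50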